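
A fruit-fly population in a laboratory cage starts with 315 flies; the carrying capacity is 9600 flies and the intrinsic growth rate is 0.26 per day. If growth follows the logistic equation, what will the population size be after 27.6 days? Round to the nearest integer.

9388 flies

A = (K − N₀)/N₀ = (9600 − 315)/315 = 29.476.
N(t) = K/(1 + A·e^(−rt)) = 9600/(1 + 29.476×e^(−0.26×27.6)).
e^(−7.176) = 0.00076472; denominator = 1 + 29.476×0.00076472 = 1.0225.
N = 9600/1.0225 = 9388.38.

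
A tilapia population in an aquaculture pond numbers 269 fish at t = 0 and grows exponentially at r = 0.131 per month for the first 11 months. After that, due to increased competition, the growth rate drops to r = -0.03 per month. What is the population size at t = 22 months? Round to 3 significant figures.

Phase 1: N(11) = 269·e^(0.131×11) = 269·e^1.441 = 1136.5.
Phase 2 runs for 22 − 11 = 11 months at r = -0.03.
N(22) = 1136.5·e^(-0.03×11) = 1136.5·e^-0.33 = 817.059.

817 fish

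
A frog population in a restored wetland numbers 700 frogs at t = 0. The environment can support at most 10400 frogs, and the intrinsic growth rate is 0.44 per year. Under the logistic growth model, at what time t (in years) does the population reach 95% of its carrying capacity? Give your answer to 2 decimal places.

A = (K − N₀)/N₀ = (10400 − 700)/700 = 13.857.
Solve 10400/(1 + 13.857·e^(−0.44t)) = 9880: 1 + 13.857·e^(−0.44t) = 1.0526, so e^(−0.44t) = 0.00379816.
−0.44·t = ln(0.00379816) = -5.5732, so t = 5.5732/0.44 = 12.666.

12.67 years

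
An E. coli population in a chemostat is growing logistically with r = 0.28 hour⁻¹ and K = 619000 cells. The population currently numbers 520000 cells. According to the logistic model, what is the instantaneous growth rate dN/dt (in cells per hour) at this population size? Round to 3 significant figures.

23300 cells per hour

dN/dt = rN(1 − N/K) = 0.28 × 520000 × (1 − 520000/619000).
1 − 520000/619000 = 0.15994; dN/dt = 0.28 × 520000 × 0.15994 = 23287.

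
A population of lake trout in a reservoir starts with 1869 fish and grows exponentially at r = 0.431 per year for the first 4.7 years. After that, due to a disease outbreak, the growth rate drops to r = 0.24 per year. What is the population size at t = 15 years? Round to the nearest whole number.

167856 fish

Phase 1: N(4.7) = 1869·e^(0.431×4.7) = 1869·e^2.026 = 14169.7.
Phase 2 runs for 15 − 4.7 = 10.3 years at r = 0.24.
N(15) = 14169.7·e^(0.24×10.3) = 14169.7·e^2.472 = 167856.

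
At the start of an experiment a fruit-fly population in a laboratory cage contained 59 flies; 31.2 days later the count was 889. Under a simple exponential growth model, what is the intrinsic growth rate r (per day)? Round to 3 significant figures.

From N(t) = N₀·e^(rt): e^(r·31.2) = 889/59 = 15.068.
r·31.2 = ln(15.068) = 2.7126, so r = 2.7126/31.2 = 0.086941.

0.0869 per day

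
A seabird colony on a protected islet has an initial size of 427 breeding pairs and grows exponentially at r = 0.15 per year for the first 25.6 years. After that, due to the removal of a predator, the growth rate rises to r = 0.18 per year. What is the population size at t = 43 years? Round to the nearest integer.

455333 breeding pairs

Phase 1: N(25.6) = 427·e^(0.15×25.6) = 427·e^3.84 = 19866.4.
Phase 2 runs for 43 − 25.6 = 17.4 years at r = 0.18.
N(43) = 19866.4·e^(0.18×17.4) = 19866.4·e^3.132 = 455333.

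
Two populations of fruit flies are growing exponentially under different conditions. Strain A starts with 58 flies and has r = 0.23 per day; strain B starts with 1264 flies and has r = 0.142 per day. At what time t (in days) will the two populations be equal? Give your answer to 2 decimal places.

Set 58·e^(0.23t) = 1264·e^(0.142t).
e^((0.23 − 0.142)t) = 1264/58 → e^(0.088·t) = 21.793.
0.088·t = ln(21.793) = 3.0816, so t = 3.0816/0.088 = 35.018.

35.02 days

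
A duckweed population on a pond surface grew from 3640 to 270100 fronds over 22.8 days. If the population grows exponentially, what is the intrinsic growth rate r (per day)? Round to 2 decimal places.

From N(t) = N₀·e^(rt): e^(r·22.8) = 270100/3640 = 74.203.
r·22.8 = ln(74.203) = 4.3068, so r = 4.3068/22.8 = 0.1889.

0.19 per day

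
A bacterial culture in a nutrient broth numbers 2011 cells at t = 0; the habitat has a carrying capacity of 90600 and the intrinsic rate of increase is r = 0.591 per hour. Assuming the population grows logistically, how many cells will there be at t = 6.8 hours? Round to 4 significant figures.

50560 cells

A = (K − N₀)/N₀ = (90600 − 2011)/2011 = 44.052.
N(t) = K/(1 + A·e^(−rt)) = 90600/(1 + 44.052×e^(−0.591×6.8)).
e^(−4.019) = 0.017975; denominator = 1 + 44.052×0.017975 = 1.7918.
N = 90600/1.7918 = 50563.2.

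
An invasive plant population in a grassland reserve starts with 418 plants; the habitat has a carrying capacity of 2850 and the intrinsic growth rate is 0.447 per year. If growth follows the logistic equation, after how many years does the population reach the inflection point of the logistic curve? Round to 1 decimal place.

Logistic growth is fastest at N = K/2 = 1425.
A = (K − N₀)/N₀ = 5.8182. Set K/(1 + A·e^(−rt)) = K/2 → A·e^(−rt) = 1.
e^(−0.447t) = 1/5.8182 = 0.171875, so t = ln(5.8182)/0.447 = 1.761/0.447 = 3.9396.

3.9 years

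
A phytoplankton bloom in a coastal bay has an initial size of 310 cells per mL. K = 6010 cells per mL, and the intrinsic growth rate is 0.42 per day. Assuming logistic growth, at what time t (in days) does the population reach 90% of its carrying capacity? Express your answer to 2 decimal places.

A = (K − N₀)/N₀ = (6010 − 310)/310 = 18.387.
Solve 6010/(1 + 18.387·e^(−0.42t)) = 5409: 1 + 18.387·e^(−0.42t) = 1.1111, so e^(−0.42t) = 0.00604288.
−0.42·t = ln(0.00604288) = -5.1089, so t = 5.1089/0.42 = 12.164.

12.16 days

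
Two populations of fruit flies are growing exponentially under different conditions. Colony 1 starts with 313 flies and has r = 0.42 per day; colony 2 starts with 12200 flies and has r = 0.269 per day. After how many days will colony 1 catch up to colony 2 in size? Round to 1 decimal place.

24.3 days

Set 313·e^(0.42t) = 12200·e^(0.269t).
e^((0.42 − 0.269)t) = 12200/313 → e^(0.151·t) = 38.978.
0.151·t = ln(38.978) = 3.663, so t = 3.663/0.151 = 24.258.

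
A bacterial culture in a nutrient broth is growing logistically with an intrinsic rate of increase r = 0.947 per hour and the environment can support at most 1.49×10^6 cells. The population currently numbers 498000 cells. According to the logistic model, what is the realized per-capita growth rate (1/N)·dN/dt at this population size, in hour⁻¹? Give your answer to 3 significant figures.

(1/N)·dN/dt = r(1 − N/K) = 0.947 × (1 − 498000/1.49×10^6).
= 0.947 × 0.66577 = 0.63049.

0.630 per hour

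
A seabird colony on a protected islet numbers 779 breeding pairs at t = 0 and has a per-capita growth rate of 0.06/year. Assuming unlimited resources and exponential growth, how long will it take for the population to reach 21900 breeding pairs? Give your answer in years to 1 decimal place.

55.6 years

Set N₀·e^(rt) = 21900: e^(0.06·t) = 21900/779 = 28.113.
0.06·t = ln(28.113) = 3.3362, so t = 3.3362/0.06 = 55.604.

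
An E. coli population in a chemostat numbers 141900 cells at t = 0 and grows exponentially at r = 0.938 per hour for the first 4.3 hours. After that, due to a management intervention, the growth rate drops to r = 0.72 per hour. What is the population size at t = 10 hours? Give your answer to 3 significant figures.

485000000 cells

Phase 1: N(4.3) = 141900·e^(0.938×4.3) = 141900·e^4.033 = 8.010613×10^6.
Phase 2 runs for 10 − 4.3 = 5.7 hours at r = 0.72.
N(10) = 8.010613×10^6·e^(0.72×5.7) = 8.010613×10^6·e^4.104 = 4.853×10^8.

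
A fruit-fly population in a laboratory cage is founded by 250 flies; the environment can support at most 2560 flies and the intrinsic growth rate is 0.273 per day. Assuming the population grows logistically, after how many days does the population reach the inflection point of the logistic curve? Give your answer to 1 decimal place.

Logistic growth is fastest at N = K/2 = 1280.
A = (K − N₀)/N₀ = 9.24. Set K/(1 + A·e^(−rt)) = K/2 → A·e^(−rt) = 1.
e^(−0.273t) = 1/9.24 = 0.108225, so t = ln(9.24)/0.273 = 2.2235/0.273 = 8.1448.

8.1 days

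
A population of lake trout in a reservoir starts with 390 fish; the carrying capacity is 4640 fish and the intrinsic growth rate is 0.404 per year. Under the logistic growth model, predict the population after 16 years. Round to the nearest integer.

4563 fish

A = (K − N₀)/N₀ = (4640 − 390)/390 = 10.897.
N(t) = K/(1 + A·e^(−rt)) = 4640/(1 + 10.897×e^(−0.404×16)).
e^(−6.464) = 0.0015585; denominator = 1 + 10.897×0.0015585 = 1.017.
N = 4640/1.017 = 4562.51.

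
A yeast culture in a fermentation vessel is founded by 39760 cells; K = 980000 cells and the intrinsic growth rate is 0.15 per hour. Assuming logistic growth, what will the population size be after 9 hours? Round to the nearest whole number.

A = (K − N₀)/N₀ = (980000 − 39760)/39760 = 23.648.
N(t) = K/(1 + A·e^(−rt)) = 980000/(1 + 23.648×e^(−0.15×9)).
e^(−1.35) = 0.25924; denominator = 1 + 23.648×0.25924 = 7.1305.
N = 980000/7.1305 = 137438.

137438 cells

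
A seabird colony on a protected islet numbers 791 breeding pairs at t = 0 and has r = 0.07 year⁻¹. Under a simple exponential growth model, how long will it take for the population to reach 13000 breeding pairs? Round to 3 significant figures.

Set N₀·e^(rt) = 13000: e^(0.07·t) = 13000/791 = 16.435.
0.07·t = ln(16.435) = 2.7994, so t = 2.7994/0.07 = 39.992.

40.0 years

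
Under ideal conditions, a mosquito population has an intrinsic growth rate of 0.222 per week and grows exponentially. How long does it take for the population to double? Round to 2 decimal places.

Doubling time t_d = ln(2)/r = 0.6931/0.222 = 3.1223.

3.12 weeks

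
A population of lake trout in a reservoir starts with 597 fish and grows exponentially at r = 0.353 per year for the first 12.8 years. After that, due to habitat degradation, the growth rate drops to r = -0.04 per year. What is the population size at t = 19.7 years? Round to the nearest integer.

41536 fish

Phase 1: N(12.8) = 597·e^(0.353×12.8) = 597·e^4.518 = 54738.2.
Phase 2 runs for 19.7 − 12.8 = 6.9 years at r = -0.04.
N(19.7) = 54738.2·e^(-0.04×6.9) = 54738.2·e^-0.276 = 41536.1.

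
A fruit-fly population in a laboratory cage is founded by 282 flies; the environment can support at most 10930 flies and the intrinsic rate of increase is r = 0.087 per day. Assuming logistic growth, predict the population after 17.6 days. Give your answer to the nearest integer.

1192 flies

A = (K − N₀)/N₀ = (10930 − 282)/282 = 37.759.
N(t) = K/(1 + A·e^(−rt)) = 10930/(1 + 37.759×e^(−0.087×17.6)).
e^(−1.531) = 0.21628; denominator = 1 + 37.759×0.21628 = 9.1663.
N = 10930/9.1663 = 1192.41.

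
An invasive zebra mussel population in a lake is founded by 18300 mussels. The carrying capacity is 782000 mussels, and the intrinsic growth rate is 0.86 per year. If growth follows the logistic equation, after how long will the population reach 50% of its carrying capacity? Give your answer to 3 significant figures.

A = (K − N₀)/N₀ = (782000 − 18300)/18300 = 41.732.
Solve 782000/(1 + 41.732·e^(−0.86t)) = 391000: 1 + 41.732·e^(−0.86t) = 2, so e^(−0.86t) = 0.0239623.
−0.86·t = ln(0.0239623) = -3.7313, so t = 3.7313/0.86 = 4.3387.

4.34 years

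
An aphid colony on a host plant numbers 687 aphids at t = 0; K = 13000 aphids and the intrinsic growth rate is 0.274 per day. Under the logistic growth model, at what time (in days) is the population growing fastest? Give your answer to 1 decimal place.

Logistic growth is fastest at N = K/2 = 6500.
A = (K − N₀)/N₀ = 17.923. Set K/(1 + A·e^(−rt)) = K/2 → A·e^(−rt) = 1.
e^(−0.274t) = 1/17.923 = 0.0557947, so t = ln(17.923)/0.274 = 2.8861/0.274 = 10.533.

10.5 days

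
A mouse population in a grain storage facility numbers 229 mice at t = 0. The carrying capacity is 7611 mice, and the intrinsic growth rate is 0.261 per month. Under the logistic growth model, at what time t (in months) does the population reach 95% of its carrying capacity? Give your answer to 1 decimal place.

24.6 months

A = (K − N₀)/N₀ = (7611 − 229)/229 = 32.236.
Solve 7611/(1 + 32.236·e^(−0.261t)) = 7230.45: 1 + 32.236·e^(−0.261t) = 1.0526, so e^(−0.261t) = 0.00163271.
−0.261·t = ln(0.00163271) = -6.4175, so t = 6.4175/0.261 = 24.588.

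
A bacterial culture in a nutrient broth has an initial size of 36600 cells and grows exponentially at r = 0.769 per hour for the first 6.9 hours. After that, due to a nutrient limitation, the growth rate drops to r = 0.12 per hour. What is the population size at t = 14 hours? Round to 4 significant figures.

Phase 1: N(6.9) = 36600·e^(0.769×6.9) = 36600·e^5.306 = 7.377191×10^6.
Phase 2 runs for 14 − 6.9 = 7.1 hours at r = 0.12.
N(14) = 7.377191×10^6·e^(0.12×7.1) = 7.377191×10^6·e^0.852 = 1.729458×10^7.

17290000 cells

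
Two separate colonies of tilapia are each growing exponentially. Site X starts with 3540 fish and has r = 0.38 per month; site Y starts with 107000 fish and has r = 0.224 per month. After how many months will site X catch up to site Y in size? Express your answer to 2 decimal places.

Set 3540·e^(0.38t) = 107000·e^(0.224t).
e^((0.38 − 0.224)t) = 107000/3540 → e^(0.156·t) = 30.226.
0.156·t = ln(30.226) = 3.4087, so t = 3.4087/0.156 = 21.851.

21.85 months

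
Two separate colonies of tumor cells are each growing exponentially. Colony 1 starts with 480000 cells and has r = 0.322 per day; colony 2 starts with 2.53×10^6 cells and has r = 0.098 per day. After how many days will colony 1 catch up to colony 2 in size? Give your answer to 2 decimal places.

Set 480000·e^(0.322t) = 2.53×10^6·e^(0.098t).
e^((0.322 − 0.098)t) = 2.53×10^6/480000 → e^(0.224·t) = 5.2708.
0.224·t = ln(5.2708) = 1.6622, so t = 1.6622/0.224 = 7.4205.

7.42 days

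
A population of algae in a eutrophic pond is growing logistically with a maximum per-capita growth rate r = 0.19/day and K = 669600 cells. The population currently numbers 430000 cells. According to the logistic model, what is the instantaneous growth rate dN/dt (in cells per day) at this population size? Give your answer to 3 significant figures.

29200 cells per day

dN/dt = rN(1 − N/K) = 0.19 × 430000 × (1 − 430000/669600).
1 − 430000/669600 = 0.35783; dN/dt = 0.19 × 430000 × 0.35783 = 29234.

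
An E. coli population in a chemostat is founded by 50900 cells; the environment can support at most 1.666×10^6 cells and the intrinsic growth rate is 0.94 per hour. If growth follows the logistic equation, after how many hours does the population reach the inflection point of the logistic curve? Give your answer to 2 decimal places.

Logistic growth is fastest at N = K/2 = 833000.
A = (K − N₀)/N₀ = 31.731. Set K/(1 + A·e^(−rt)) = K/2 → A·e^(−rt) = 1.
e^(−0.94t) = 1/31.731 = 0.0315151, so t = ln(31.731)/0.94 = 3.4573/0.94 = 3.678.

3.68 hours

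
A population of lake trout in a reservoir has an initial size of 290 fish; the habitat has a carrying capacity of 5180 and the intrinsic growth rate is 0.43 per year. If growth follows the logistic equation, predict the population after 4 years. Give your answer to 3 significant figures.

A = (K − N₀)/N₀ = (5180 − 290)/290 = 16.862.
N(t) = K/(1 + A·e^(−rt)) = 5180/(1 + 16.862×e^(−0.43×4)).
e^(−1.72) = 0.17907; denominator = 1 + 16.862×0.17907 = 4.0194.
N = 5180/4.0194 = 1288.74.

1290 fish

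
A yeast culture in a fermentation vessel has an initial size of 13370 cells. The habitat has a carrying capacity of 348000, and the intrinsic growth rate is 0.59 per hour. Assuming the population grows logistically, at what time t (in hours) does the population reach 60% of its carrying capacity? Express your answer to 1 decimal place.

A = (K − N₀)/N₀ = (348000 − 13370)/13370 = 25.028.
Solve 348000/(1 + 25.028·e^(−0.59t)) = 208800: 1 + 25.028·e^(−0.59t) = 1.6667, so e^(−0.59t) = 0.0266364.
−0.59·t = ln(0.0266364) = -3.6255, so t = 3.6255/0.59 = 6.1449.

6.1 hours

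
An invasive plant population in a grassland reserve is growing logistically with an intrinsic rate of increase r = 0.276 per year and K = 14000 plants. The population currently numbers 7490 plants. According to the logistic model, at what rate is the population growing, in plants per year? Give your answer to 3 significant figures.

961 plants per year

dN/dt = rN(1 − N/K) = 0.276 × 7490 × (1 − 7490/14000).
1 − 7490/14000 = 0.465; dN/dt = 0.276 × 7490 × 0.465 = 961.27.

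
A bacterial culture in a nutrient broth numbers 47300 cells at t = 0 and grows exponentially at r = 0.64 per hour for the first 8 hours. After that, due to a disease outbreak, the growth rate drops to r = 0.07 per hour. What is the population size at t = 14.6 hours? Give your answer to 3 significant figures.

12600000 cells

Phase 1: N(8) = 47300·e^(0.64×8) = 47300·e^5.12 = 7.914963×10^6.
Phase 2 runs for 14.6 − 8 = 6.6 hours at r = 0.07.
N(14.6) = 7.914963×10^6·e^(0.07×6.6) = 7.914963×10^6·e^0.462 = 1.256299×10^7.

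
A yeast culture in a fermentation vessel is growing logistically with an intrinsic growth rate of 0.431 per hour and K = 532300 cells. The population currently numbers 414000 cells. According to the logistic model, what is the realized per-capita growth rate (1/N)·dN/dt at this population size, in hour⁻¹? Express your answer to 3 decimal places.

0.096 per hour

(1/N)·dN/dt = r(1 − N/K) = 0.431 × (1 − 414000/532300).
= 0.431 × 0.22224 = 0.095787.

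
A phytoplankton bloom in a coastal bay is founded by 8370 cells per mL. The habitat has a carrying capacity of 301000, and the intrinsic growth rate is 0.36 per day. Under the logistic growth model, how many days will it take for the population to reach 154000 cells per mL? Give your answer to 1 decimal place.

A = (K − N₀)/N₀ = (301000 − 8370)/8370 = 34.962.
Solve 301000/(1 + 34.962·e^(−0.36t)) = 154000: 1 + 34.962·e^(−0.36t) = 1.9545, so e^(−0.36t) = 0.0273026.
−0.36·t = ln(0.0273026) = -3.6008, so t = 3.6008/0.36 = 10.002.

10.0 days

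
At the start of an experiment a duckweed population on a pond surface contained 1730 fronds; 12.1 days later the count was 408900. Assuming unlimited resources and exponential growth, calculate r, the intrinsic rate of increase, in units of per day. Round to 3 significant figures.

From N(t) = N₀·e^(rt): e^(r·12.1) = 408900/1730 = 236.36.
r·12.1 = ln(236.36) = 5.4653, so r = 5.4653/12.1 = 0.45168.

0.452 per day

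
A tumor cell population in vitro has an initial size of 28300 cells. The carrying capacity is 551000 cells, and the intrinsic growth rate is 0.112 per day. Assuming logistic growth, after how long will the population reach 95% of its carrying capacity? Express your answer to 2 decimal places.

52.33 days

A = (K − N₀)/N₀ = (551000 − 28300)/28300 = 18.47.
Solve 551000/(1 + 18.47·e^(−0.112t)) = 523450: 1 + 18.47·e^(−0.112t) = 1.0526, so e^(−0.112t) = 0.00284958.
−0.112·t = ln(0.00284958) = -5.8606, so t = 5.8606/0.112 = 52.327.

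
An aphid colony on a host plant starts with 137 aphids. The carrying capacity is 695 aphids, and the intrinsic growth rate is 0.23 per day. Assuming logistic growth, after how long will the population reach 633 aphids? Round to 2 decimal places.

16.21 days

A = (K − N₀)/N₀ = (695 − 137)/137 = 4.073.
Solve 695/(1 + 4.073·e^(−0.23t)) = 633: 1 + 4.073·e^(−0.23t) = 1.0979, so e^(−0.23t) = 0.0240477.
−0.23·t = ln(0.0240477) = -3.7277, so t = 3.7277/0.23 = 16.207.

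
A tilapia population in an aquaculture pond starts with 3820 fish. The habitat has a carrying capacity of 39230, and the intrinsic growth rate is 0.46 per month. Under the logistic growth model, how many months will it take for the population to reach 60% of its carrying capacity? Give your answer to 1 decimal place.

A = (K − N₀)/N₀ = (39230 − 3820)/3820 = 9.2696.
Solve 39230/(1 + 9.2696·e^(−0.46t)) = 23538: 1 + 9.2696·e^(−0.46t) = 1.6667, so e^(−0.46t) = 0.0719194.
−0.46·t = ln(0.0719194) = -2.6322, so t = 2.6322/0.46 = 5.7222.

5.7 months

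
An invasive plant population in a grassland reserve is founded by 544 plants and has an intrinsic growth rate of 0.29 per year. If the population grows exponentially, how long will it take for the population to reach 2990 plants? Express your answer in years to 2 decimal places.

Set N₀·e^(rt) = 2990: e^(0.29·t) = 2990/544 = 5.4963.
0.29·t = ln(5.4963) = 1.7041, so t = 1.7041/0.29 = 5.8761.

5.88 years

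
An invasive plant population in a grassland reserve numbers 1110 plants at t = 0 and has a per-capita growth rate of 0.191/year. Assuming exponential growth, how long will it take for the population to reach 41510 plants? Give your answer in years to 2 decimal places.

18.96 years

Set N₀·e^(rt) = 41510: e^(0.191·t) = 41510/1110 = 37.396.
0.191·t = ln(37.396) = 3.6216, so t = 3.6216/0.191 = 18.961.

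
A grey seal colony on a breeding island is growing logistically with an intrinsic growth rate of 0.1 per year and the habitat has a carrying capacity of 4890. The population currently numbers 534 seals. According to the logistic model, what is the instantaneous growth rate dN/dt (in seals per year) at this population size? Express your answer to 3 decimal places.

47.569 seals per year

dN/dt = rN(1 − N/K) = 0.1 × 534 × (1 − 534/4890).
1 − 534/4890 = 0.8908; dN/dt = 0.1 × 534 × 0.8908 = 47.569.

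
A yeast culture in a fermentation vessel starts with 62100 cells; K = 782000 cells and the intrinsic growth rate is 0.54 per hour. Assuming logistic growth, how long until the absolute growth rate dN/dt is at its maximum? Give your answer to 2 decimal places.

Logistic growth is fastest at N = K/2 = 391000.
A = (K − N₀)/N₀ = 11.593. Set K/(1 + A·e^(−rt)) = K/2 → A·e^(−rt) = 1.
e^(−0.54t) = 1/11.593 = 0.086262, so t = ln(11.593)/0.54 = 2.4504/0.54 = 4.5377.

4.54 hours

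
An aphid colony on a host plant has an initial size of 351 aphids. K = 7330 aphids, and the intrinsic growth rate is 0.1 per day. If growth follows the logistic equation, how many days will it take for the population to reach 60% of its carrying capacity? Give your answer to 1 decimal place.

A = (K − N₀)/N₀ = (7330 − 351)/351 = 19.883.
Solve 7330/(1 + 19.883·e^(−0.1t)) = 4398: 1 + 19.883·e^(−0.1t) = 1.6667, so e^(−0.1t) = 0.0335292.
−0.1·t = ln(0.0335292) = -3.3953, so t = 3.3953/0.1 = 33.953.

34.0 days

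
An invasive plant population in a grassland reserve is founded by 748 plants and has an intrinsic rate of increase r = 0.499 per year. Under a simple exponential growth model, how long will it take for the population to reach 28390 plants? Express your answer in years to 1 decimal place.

Set N₀·e^(rt) = 28390: e^(0.499·t) = 28390/748 = 37.955.
0.499·t = ln(37.955) = 3.6364, so t = 3.6364/0.499 = 7.2874.

7.3 years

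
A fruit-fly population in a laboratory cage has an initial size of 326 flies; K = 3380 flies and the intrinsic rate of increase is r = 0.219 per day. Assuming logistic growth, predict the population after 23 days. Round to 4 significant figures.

A = (K − N₀)/N₀ = (3380 − 326)/326 = 9.3681.
N(t) = K/(1 + A·e^(−rt)) = 3380/(1 + 9.3681×e^(−0.219×23)).
e^(−5.037) = 0.0064932; denominator = 1 + 9.3681×0.0064932 = 1.0608.
N = 3380/1.0608 = 3186.19.

3186 flies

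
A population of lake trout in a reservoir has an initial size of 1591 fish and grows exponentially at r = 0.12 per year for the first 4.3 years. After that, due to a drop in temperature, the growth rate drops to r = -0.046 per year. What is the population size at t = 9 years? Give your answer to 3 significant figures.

2150 fish

Phase 1: N(4.3) = 1591·e^(0.12×4.3) = 1591·e^0.516 = 2665.42.
Phase 2 runs for 9 − 4.3 = 4.7 years at r = -0.046.
N(9) = 2665.42·e^(-0.046×4.7) = 2665.42·e^-0.2162 = 2147.2.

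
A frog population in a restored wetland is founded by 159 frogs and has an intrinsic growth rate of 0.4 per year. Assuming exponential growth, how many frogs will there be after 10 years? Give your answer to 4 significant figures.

8681 frogs

N(t) = N₀·e^(rt) = 159 × e^(0.4×10) = 159 × e^4.
e^4 ≈ 54.598, so N ≈ 159 × 54.598 = 8681.11.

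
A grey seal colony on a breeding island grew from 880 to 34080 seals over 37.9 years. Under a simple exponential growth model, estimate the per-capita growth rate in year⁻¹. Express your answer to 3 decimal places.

0.096 per year

From N(t) = N₀·e^(rt): e^(r·37.9) = 34080/880 = 38.727.
r·37.9 = ln(38.727) = 3.6565, so r = 3.6565/37.9 = 0.096479.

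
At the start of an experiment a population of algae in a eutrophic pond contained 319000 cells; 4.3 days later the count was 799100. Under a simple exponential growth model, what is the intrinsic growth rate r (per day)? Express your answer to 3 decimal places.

From N(t) = N₀·e^(rt): e^(r·4.3) = 799100/319000 = 2.505.
r·4.3 = ln(2.505) = 0.91829, so r = 0.91829/4.3 = 0.21356.

0.214 per day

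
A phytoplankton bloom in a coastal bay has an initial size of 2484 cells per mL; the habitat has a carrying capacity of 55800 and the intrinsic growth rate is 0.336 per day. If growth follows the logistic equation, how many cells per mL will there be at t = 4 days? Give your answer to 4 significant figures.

A = (K − N₀)/N₀ = (55800 − 2484)/2484 = 21.464.
N(t) = K/(1 + A·e^(−rt)) = 55800/(1 + 21.464×e^(−0.336×4)).
e^(−1.344) = 0.2608; denominator = 1 + 21.464×0.2608 = 6.5978.
N = 55800/6.5978 = 8457.42.

8457 cells per mL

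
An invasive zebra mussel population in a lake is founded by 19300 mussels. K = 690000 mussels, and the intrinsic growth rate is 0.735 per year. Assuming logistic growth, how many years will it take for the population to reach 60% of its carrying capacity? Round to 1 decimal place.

5.4 years

A = (K − N₀)/N₀ = (690000 − 19300)/19300 = 34.751.
Solve 690000/(1 + 34.751·e^(−0.735t)) = 414000: 1 + 34.751·e^(−0.735t) = 1.6667, so e^(−0.735t) = 0.0191839.
−0.735·t = ln(0.0191839) = -3.9537, so t = 3.9537/0.735 = 5.3792.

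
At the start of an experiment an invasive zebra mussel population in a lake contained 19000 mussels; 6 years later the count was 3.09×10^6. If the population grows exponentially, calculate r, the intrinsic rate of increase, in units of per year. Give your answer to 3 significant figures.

0.849 per year

From N(t) = N₀·e^(rt): e^(r·6) = 3.09×10^6/19000 = 162.63.
r·6 = ln(162.63) = 5.0915, so r = 5.0915/6 = 0.84858.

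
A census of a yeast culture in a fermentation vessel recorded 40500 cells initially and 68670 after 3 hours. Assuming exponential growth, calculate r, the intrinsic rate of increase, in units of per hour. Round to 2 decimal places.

0.18 per hour

From N(t) = N₀·e^(rt): e^(r·3) = 68670/40500 = 1.6956.
r·3 = ln(1.6956) = 0.52801, so r = 0.52801/3 = 0.176.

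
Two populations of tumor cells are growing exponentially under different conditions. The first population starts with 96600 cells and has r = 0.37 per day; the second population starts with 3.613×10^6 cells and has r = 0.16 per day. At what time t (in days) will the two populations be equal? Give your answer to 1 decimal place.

17.2 days

Set 96600·e^(0.37t) = 3.613×10^6·e^(0.16t).
e^((0.37 − 0.16)t) = 3.613×10^6/96600 → e^(0.21·t) = 37.402.
0.21·t = ln(37.402) = 3.6217, so t = 3.6217/0.21 = 17.246.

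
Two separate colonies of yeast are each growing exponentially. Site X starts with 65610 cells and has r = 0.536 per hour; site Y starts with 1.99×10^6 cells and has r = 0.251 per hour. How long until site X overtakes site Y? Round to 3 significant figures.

12.0 hours

Set 65610·e^(0.536t) = 1.99×10^6·e^(0.251t).
e^((0.536 − 0.251)t) = 1.99×10^6/65610 → e^(0.285·t) = 30.331.
0.285·t = ln(30.331) = 3.4122, so t = 3.4122/0.285 = 11.972.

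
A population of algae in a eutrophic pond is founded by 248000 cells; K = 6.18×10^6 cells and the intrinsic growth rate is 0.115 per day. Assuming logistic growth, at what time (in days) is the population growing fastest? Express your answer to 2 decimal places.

27.61 days

Logistic growth is fastest at N = K/2 = 3.09×10^6.
A = (K − N₀)/N₀ = 23.919. Set K/(1 + A·e^(−rt)) = K/2 → A·e^(−rt) = 1.
e^(−0.115t) = 1/23.919 = 0.0418071, so t = ln(23.919)/0.115 = 3.1747/0.115 = 27.606.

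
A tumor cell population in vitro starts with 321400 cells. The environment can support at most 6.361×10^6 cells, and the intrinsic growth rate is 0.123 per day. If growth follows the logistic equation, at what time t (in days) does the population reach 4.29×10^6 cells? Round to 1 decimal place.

A = (K − N₀)/N₀ = (6.361×10^6 − 321400)/321400 = 18.792.
Solve 6.361×10^6/(1 + 18.792·e^(−0.123t)) = 4.29×10^6: 1 + 18.792·e^(−0.123t) = 1.4828, so e^(−0.123t) = 0.0256898.
−0.123·t = ln(0.0256898) = -3.6617, so t = 3.6617/0.123 = 29.77.

29.8 days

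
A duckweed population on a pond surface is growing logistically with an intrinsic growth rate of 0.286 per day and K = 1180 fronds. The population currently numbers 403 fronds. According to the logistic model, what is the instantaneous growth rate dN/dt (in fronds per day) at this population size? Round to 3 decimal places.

75.894 fronds per day

dN/dt = rN(1 − N/K) = 0.286 × 403 × (1 − 403/1180).
1 − 403/1180 = 0.65847; dN/dt = 0.286 × 403 × 0.65847 = 75.894.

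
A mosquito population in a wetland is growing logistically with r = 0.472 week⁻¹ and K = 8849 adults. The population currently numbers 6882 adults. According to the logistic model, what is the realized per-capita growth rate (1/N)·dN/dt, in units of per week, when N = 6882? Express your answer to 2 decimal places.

0.10 per week

(1/N)·dN/dt = r(1 − N/K) = 0.472 × (1 − 6882/8849).
= 0.472 × 0.22229 = 0.10492.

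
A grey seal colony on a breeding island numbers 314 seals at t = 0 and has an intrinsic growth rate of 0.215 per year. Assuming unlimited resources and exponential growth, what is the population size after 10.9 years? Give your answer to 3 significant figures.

3270 seals

N(t) = N₀·e^(rt) = 314 × e^(0.215×10.9) = 314 × e^2.344.
e^2.344 ≈ 10.418, so N ≈ 314 × 10.418 = 3271.14.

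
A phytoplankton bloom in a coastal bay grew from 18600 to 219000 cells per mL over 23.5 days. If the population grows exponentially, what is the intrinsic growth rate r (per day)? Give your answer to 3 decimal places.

0.105 per day

From N(t) = N₀·e^(rt): e^(r·23.5) = 219000/18600 = 11.774.
r·23.5 = ln(11.774) = 2.4659, so r = 2.4659/23.5 = 0.10493.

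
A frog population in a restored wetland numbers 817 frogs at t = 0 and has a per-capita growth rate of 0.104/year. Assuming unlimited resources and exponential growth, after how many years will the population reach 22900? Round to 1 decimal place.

32.1 years

Set N₀·e^(rt) = 22900: e^(0.104·t) = 22900/817 = 28.029.
0.104·t = ln(28.029) = 3.3333, so t = 3.3333/0.104 = 32.051.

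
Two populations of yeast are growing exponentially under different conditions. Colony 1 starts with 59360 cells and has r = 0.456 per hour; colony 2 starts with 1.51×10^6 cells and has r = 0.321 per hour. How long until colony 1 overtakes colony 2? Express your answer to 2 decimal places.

Set 59360·e^(0.456t) = 1.51×10^6·e^(0.321t).
e^((0.456 − 0.321)t) = 1.51×10^6/59360 → e^(0.135·t) = 25.438.
0.135·t = ln(25.438) = 3.2362, so t = 3.2362/0.135 = 23.972.

23.97 hours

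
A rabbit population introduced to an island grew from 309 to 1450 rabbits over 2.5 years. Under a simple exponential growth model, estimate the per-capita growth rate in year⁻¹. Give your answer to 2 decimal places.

From N(t) = N₀·e^(rt): e^(r·2.5) = 1450/309 = 4.6926.
r·2.5 = ln(4.6926) = 1.546, so r = 1.546/2.5 = 0.61839.

0.62 per year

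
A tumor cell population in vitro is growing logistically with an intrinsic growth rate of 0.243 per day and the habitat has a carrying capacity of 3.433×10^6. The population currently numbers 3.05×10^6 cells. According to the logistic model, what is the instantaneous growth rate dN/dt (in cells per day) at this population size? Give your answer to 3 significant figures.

dN/dt = rN(1 − N/K) = 0.243 × 3.05×10^6 × (1 − 3.05×10^6/3.433×10^6).
1 − 3.05×10^6/3.433×10^6 = 0.11156; dN/dt = 0.243 × 3.05×10^6 × 0.11156 = 82686.

82700 cells per day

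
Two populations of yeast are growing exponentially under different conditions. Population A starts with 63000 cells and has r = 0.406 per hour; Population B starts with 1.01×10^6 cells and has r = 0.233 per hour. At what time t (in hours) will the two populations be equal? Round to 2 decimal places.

Set 63000·e^(0.406t) = 1.01×10^6·e^(0.233t).
e^((0.406 − 0.233)t) = 1.01×10^6/63000 → e^(0.173·t) = 16.032.
0.173·t = ln(16.032) = 2.7746, so t = 2.7746/0.173 = 16.038.

16.04 hours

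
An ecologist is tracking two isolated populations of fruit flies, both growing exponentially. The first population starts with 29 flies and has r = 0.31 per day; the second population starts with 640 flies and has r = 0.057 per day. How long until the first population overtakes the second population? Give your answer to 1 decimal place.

12.2 days

Set 29·e^(0.31t) = 640·e^(0.057t).
e^((0.31 − 0.057)t) = 640/29 → e^(0.253·t) = 22.069.
0.253·t = ln(22.069) = 3.0942, so t = 3.0942/0.253 = 12.23.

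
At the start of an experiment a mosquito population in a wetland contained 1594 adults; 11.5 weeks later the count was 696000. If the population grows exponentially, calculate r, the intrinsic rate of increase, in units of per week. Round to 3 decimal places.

0.529 per week

From N(t) = N₀·e^(rt): e^(r·11.5) = 696000/1594 = 436.64.
r·11.5 = ln(436.64) = 6.0791, so r = 6.0791/11.5 = 0.52862.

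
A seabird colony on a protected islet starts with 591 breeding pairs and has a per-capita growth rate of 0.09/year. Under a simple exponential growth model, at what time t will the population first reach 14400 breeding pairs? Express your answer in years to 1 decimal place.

35.5 years

Set N₀·e^(rt) = 14400: e^(0.09·t) = 14400/591 = 24.365.
0.09·t = ln(24.365) = 3.1932, so t = 3.1932/0.09 = 35.48.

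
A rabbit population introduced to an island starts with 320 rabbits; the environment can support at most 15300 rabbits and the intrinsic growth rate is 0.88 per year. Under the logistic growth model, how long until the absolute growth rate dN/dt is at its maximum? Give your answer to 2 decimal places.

Logistic growth is fastest at N = K/2 = 7650.
A = (K − N₀)/N₀ = 46.812. Set K/(1 + A·e^(−rt)) = K/2 → A·e^(−rt) = 1.
e^(−0.88t) = 1/46.812 = 0.0213618, so t = ln(46.812)/0.88 = 3.8462/0.88 = 4.3706.

4.37 years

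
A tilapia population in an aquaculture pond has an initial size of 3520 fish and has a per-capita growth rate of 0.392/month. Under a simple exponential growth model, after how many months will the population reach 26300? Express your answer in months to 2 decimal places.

Set N₀·e^(rt) = 26300: e^(0.392·t) = 26300/3520 = 7.4716.
0.392·t = ln(7.4716) = 2.0111, so t = 2.0111/0.392 = 5.1304.

5.13 months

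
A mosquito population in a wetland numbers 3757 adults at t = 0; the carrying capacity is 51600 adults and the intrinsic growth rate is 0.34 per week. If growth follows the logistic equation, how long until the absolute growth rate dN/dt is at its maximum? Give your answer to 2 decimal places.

Logistic growth is fastest at N = K/2 = 25800.
A = (K − N₀)/N₀ = 12.734. Set K/(1 + A·e^(−rt)) = K/2 → A·e^(−rt) = 1.
e^(−0.34t) = 1/12.734 = 0.0785277, so t = ln(12.734)/0.34 = 2.5443/0.34 = 7.4832.

7.48 weeks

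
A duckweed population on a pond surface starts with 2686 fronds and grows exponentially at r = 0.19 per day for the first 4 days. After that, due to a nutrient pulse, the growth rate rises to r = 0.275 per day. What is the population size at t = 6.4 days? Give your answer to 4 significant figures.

11110 fronds

Phase 1: N(4) = 2686·e^(0.19×4) = 2686·e^0.76 = 5743.41.
Phase 2 runs for 6.4 − 4 = 2.4 days at r = 0.275.
N(6.4) = 5743.41·e^(0.275×2.4) = 5743.41·e^0.66 = 11112.3.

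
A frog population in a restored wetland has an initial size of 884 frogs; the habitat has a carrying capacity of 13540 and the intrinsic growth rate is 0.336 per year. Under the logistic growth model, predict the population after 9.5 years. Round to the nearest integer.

8525 frogs

A = (K − N₀)/N₀ = (13540 − 884)/884 = 14.317.
N(t) = K/(1 + A·e^(−rt)) = 13540/(1 + 14.317×e^(−0.336×9.5)).
e^(−3.192) = 0.04109; denominator = 1 + 14.317×0.04109 = 1.5883.
N = 13540/1.5883 = 8525.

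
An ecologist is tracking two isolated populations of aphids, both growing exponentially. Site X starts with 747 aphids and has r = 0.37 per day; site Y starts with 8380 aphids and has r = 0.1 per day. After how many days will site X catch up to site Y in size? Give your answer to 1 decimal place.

9.0 days

Set 747·e^(0.37t) = 8380·e^(0.1t).
e^((0.37 − 0.1)t) = 8380/747 → e^(0.27·t) = 11.218.
0.27·t = ln(11.218) = 2.4175, so t = 2.4175/0.27 = 8.9538.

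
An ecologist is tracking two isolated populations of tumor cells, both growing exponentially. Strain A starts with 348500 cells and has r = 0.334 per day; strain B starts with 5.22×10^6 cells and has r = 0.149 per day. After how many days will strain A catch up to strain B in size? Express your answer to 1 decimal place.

14.6 days

Set 348500·e^(0.334t) = 5.22×10^6·e^(0.149t).
e^((0.334 − 0.149)t) = 5.22×10^6/348500 → e^(0.185·t) = 14.978.
0.185·t = ln(14.978) = 2.7066, so t = 2.7066/0.185 = 14.63.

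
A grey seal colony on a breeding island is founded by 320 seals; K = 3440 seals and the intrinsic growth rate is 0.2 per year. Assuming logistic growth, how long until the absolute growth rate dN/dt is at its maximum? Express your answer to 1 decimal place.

11.4 years

Logistic growth is fastest at N = K/2 = 1720.
A = (K − N₀)/N₀ = 9.75. Set K/(1 + A·e^(−rt)) = K/2 → A·e^(−rt) = 1.
e^(−0.2t) = 1/9.75 = 0.102564, so t = ln(9.75)/0.2 = 2.2773/0.2 = 11.386.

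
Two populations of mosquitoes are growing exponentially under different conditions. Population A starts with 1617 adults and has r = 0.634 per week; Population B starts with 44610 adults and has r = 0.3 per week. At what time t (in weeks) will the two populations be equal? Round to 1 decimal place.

Set 1617·e^(0.634t) = 44610·e^(0.3t).
e^((0.634 − 0.3)t) = 44610/1617 → e^(0.334·t) = 27.588.
0.334·t = ln(27.588) = 3.3174, so t = 3.3174/0.334 = 9.9323.

9.9 weeks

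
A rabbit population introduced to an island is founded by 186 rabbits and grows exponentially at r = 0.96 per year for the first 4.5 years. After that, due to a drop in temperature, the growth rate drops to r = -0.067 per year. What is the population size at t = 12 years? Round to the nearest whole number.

Phase 1: N(4.5) = 186·e^(0.96×4.5) = 186·e^4.32 = 13985.1.
Phase 2 runs for 12 − 4.5 = 7.5 years at r = -0.067.
N(12) = 13985.1·e^(-0.067×7.5) = 13985.1·e^-0.5025 = 8461.2.

8461 rabbits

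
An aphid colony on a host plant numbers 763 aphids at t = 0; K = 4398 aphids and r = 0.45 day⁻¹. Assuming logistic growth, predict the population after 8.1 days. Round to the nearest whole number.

A = (K − N₀)/N₀ = (4398 − 763)/763 = 4.7641.
N(t) = K/(1 + A·e^(−rt)) = 4398/(1 + 4.7641×e^(−0.45×8.1)).
e^(−3.645) = 0.026121; denominator = 1 + 4.7641×0.026121 = 1.1244.
N = 4398/1.1244 = 3911.26.

3911 aphids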